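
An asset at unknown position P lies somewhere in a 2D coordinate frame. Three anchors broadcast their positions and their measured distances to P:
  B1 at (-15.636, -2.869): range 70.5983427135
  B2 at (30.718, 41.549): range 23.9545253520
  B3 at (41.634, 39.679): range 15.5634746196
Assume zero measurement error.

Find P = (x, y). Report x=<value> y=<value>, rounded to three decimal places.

x=48.841 y=25.885

eq1: (x + 15.636)² + (y + 2.869)² = 70.5983427135²
eq2: (x − 30.718)² + (y − 41.549)² = 23.9545253520²
eq3: (x − 41.634)² + (y − 39.679)² = 15.5634746196²
eq3−eq2, eq3−eq1 (x²,y² cancel):
  -21.832·x + 3.740·y = -969.495615
  -114.540·x − 85.096·y = -7797.001592
det = -21.832·-85.096 − 3.740·-114.540 = 2286.195472
x = (-969.495615·-85.096 − 3.740·-7797.001592) / 2286.195472 = 48.841399
y = (-21.832·-7797.001592 − -969.495615·-114.540) / 2286.195472 = 25.884974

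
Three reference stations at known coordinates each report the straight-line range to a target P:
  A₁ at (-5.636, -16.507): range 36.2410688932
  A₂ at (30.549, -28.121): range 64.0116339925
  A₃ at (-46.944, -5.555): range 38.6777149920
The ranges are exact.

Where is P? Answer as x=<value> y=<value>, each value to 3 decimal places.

eq1: (x + 5.636)² + (y + 16.507)² = 36.2410688932²
eq2: (x − 30.549)² + (y + 28.121)² = 64.0116339925²
eq3: (x + 46.944)² + (y + 5.555)² = 38.6777149920²
eq3−eq1, eq3−eq2 (x²,y² cancel):
  82.616·x − 21.904·y = -1747.801054
  154.986·x − 45.132·y = -3112.088768
det = 82.616·-45.132 − -21.904·154.986 = -333.811968
x = (-1747.801054·-45.132 − -21.904·-3112.088768) / -333.811968 = -32.097605
y = (82.616·-3112.088768 − -1747.801054·154.986) / -333.811968 = -41.269846

x=-32.098 y=-41.270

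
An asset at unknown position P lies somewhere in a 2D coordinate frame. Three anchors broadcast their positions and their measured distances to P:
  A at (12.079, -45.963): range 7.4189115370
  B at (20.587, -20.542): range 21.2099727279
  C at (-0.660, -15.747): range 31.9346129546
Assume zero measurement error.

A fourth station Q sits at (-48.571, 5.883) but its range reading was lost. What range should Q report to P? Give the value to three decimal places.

81.839

eq1: (x − 12.079)² + (y + 45.963)² = 7.4189115370²
eq2: (x − 20.587)² + (y + 20.542)² = 21.2099727279²
eq3: (x + 0.660)² + (y + 15.747)² = 31.9346129546²
eq3−eq1, eq3−eq2 (x²,y² cancel):
  25.478·x − 60.432·y = 2974.875257
  42.494·x − 9.590·y = 1167.351285
det = 25.478·-9.590 − -60.432·42.494 = 2323.663388
x = (2974.875257·-9.590 − -60.432·1167.351285) / 2323.663388 = 18.081930
y = (25.478·1167.351285 − 2974.875257·42.494) / 2323.663388 = -41.603519
|P − Q| = √((18.081930 − -48.571)² + (-41.603519 − 5.883)²) = 81.838760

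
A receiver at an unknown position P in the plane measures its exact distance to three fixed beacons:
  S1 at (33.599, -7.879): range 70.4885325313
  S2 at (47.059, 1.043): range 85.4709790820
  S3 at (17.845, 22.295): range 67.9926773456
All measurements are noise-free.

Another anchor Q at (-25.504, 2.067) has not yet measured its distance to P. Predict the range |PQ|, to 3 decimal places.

23.763

eq1: (x − 33.599)² + (y + 7.879)² = 70.4885325313²
eq2: (x − 47.059)² + (y − 1.043)² = 85.4709790820²
eq3: (x − 17.845)² + (y − 22.295)² = 67.9926773456²
eq1−eq2, eq1−eq3 (x²,y² cancel):
  26.920·x + 17.844·y = -1311.989159
  -31.508·x + 60.348·y = -29.831346
det = 26.920·60.348 − 17.844·-31.508 = 2186.796912
x = (-1311.989159·60.348 − 17.844·-29.831346) / 2186.796912 = -35.962924
y = (26.920·-29.831346 − -1311.989159·-31.508) / 2186.796912 = -19.270749
|P − Q| = √((-35.962924 − -25.504)² + (-19.270749 − 2.067)²) = 23.763178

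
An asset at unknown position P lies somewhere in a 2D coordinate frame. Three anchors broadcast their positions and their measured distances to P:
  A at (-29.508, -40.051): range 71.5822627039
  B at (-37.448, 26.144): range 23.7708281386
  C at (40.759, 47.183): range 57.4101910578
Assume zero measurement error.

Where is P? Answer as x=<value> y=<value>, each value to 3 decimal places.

eq1: (x + 29.508)² + (y + 40.051)² = 71.5822627039²
eq2: (x + 37.448)² + (y − 26.144)² = 23.7708281386²
eq3: (x − 40.759)² + (y − 47.183)² = 57.4101910578²
eq1−eq2, eq1−eq3 (x²,y² cancel):
  -15.880·x + 132.390·y = 4170.024838
  140.534·x + 174.468·y = 3240.817202
det = -15.880·174.468 − 132.390·140.534 = -21375.848100
x = (4170.024838·174.468 − 132.390·3240.817202) / -21375.848100 = -13.963615
y = (-15.880·3240.817202 − 4170.024838·140.534) / -21375.848100 = 29.823118

x=-13.964 y=29.823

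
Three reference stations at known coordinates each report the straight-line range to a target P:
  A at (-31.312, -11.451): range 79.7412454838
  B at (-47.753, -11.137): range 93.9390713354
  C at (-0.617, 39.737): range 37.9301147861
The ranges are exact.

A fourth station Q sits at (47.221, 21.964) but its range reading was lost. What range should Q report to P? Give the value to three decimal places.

eq1: (x + 31.312)² + (y + 11.451)² = 79.7412454838²
eq2: (x + 47.753)² + (y + 11.137)² = 93.9390713354²
eq3: (x + 0.617)² + (y − 39.737)² = 37.9301147861²
eq2−eq3, eq2−eq1 (x²,y² cancel):
  94.272·x + 101.748·y = 6560.883596
  32.882·x − 0.628·y = 1173.067859
det = 94.272·-0.628 − 101.748·32.882 = -3404.880552
x = (6560.883596·-0.628 − 101.748·1173.067859) / -3404.880552 = 36.264868
y = (94.272·1173.067859 − 6560.883596·32.882) / -3404.880552 = 30.881413
|P − Q| = √((36.264868 − 47.221)² + (30.881413 − 21.964)²) = 14.126467

14.126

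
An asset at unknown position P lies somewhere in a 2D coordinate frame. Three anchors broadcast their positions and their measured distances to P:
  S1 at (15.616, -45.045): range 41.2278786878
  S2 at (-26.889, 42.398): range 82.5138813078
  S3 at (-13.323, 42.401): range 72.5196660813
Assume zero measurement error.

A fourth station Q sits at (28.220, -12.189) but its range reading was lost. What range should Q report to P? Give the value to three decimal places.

eq1: (x − 15.616)² + (y + 45.045)² = 41.2278786878²
eq2: (x + 26.889)² + (y − 42.398)² = 82.5138813078²
eq3: (x + 13.323)² + (y − 42.401)² = 72.5196660813²
eq1−eq3, eq1−eq2 (x²,y² cancel):
  -57.878·x + 174.892·y = -3856.928338
  -85.010·x + 174.886·y = -4861.105383
det = -57.878·174.886 − 174.892·-85.010 = 4745.517012
x = (-3856.928338·174.886 − 174.892·-4861.105383) / 4745.517012 = 37.012969
y = (-57.878·-4861.105383 − -3856.928338·-85.010) / 4745.517012 = -9.804289
|P − Q| = √((37.012969 − 28.220)² + (-9.804289 − -12.189)²) = 9.110606

9.111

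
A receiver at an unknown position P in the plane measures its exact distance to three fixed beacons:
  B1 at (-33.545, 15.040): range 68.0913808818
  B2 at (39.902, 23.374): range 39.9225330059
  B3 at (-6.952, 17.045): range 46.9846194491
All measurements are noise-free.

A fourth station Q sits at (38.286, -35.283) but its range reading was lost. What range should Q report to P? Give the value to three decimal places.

eq1: (x + 33.545)² + (y − 15.040)² = 68.0913808818²
eq2: (x − 39.902)² + (y − 23.374)² = 39.9225330059²
eq3: (x + 6.952)² + (y − 17.045)² = 46.9846194491²
eq1−eq3, eq1−eq2 (x²,y² cancel):
  53.186·x + 4.010·y = 1416.275390
  146.894·x + 16.668·y = 3829.672364
det = 53.186·16.668 − 4.010·146.894 = 297.459308
x = (1416.275390·16.668 − 4.010·3829.672364) / 297.459308 = 27.733178
y = (53.186·3829.672364 − 1416.275390·146.894) / 297.459308 = -14.648736
|P − Q| = √((27.733178 − 38.286)² + (-14.648736 − -35.283)²) = 23.176171

23.176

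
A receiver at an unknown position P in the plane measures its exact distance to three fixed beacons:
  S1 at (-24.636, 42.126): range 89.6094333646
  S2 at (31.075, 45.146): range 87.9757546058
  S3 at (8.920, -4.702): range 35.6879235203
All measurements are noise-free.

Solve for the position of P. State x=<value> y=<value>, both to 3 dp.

eq1: (x + 24.636)² + (y − 42.126)² = 89.6094333646²
eq2: (x − 31.075)² + (y − 45.146)² = 87.9757546058²
eq3: (x − 8.920)² + (y + 4.702)² = 35.6879235203²
eq2−eq1, eq2−eq3 (x²,y² cancel):
  -111.422·x − 6.040·y = -912.401718
  -44.310·x − 99.696·y = 3563.963776
det = -111.422·-99.696 − -6.040·-44.310 = 10840.695312
x = (-912.401718·-99.696 − -6.040·3563.963776) / 10840.695312 = 10.376562
y = (-111.422·3563.963776 − -912.401718·-44.310) / 10840.695312 = -40.360187

x=10.377 y=-40.360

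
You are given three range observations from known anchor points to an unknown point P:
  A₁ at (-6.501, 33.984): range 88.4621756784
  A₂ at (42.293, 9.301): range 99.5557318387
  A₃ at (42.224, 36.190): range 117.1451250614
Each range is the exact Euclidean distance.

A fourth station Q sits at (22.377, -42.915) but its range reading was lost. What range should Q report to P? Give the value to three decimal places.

61.496

eq1: (x + 6.501)² + (y − 33.984)² = 88.4621756784²
eq2: (x − 42.293)² + (y − 9.301)² = 99.5557318387²
eq3: (x − 42.224)² + (y − 36.190)² = 117.1451250614²
eq1−eq3, eq1−eq2 (x²,y² cancel):
  97.450·x + 4.412·y = -4002.016781
  97.588·x − 49.366·y = -1407.756023
det = 97.450·-49.366 − 4.412·97.588 = -5241.274956
x = (-4002.016781·-49.366 − 4.412·-1407.756023) / -5241.274956 = -38.878819
y = (97.450·-1407.756023 − -4002.016781·97.588) / -5241.274956 = -48.339954
|P − Q| = √((-38.878819 − 22.377)² + (-48.339954 − -42.915)²) = 61.495573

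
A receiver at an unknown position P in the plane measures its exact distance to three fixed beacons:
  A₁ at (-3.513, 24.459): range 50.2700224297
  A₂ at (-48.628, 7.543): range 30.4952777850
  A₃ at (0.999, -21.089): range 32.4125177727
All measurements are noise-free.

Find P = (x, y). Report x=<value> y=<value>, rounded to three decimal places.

x=-31.213 y=-17.491

eq1: (x + 3.513)² + (y − 24.459)² = 50.2700224297²
eq2: (x + 48.628)² + (y − 7.543)² = 30.4952777850²
eq3: (x − 0.999)² + (y + 21.089)² = 32.4125177727²
eq1−eq2, eq1−eq3 (x²,y² cancel):
  -90.230·x − 33.832·y = 3408.108571
  9.024·x − 91.096·y = 1311.663919
det = -90.230·-91.096 − -33.832·9.024 = 8524.892048
x = (3408.108571·-91.096 − -33.832·1311.663919) / 8524.892048 = -31.213163
y = (-90.230·1311.663919 − 3408.108571·9.024) / 8524.892048 = -17.490686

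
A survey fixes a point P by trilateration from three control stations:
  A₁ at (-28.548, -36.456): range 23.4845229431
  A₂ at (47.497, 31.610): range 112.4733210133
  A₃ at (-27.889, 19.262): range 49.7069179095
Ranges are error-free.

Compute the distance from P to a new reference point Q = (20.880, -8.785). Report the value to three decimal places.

eq1: (x + 28.548)² + (y + 36.456)² = 23.4845229431²
eq2: (x − 47.497)² + (y − 31.610)² = 112.4733210133²
eq3: (x + 27.889)² + (y − 19.262)² = 49.7069179095²
eq1−eq2, eq1−eq3 (x²,y² cancel):
  152.090·x + 136.132·y = -10987.596253
  1.318·x + 111.436·y = -2914.462145
det = 152.090·111.436 − 136.132·1.318 = 16768.879264
x = (-10987.596253·111.436 − 136.132·-2914.462145) / 16768.879264 = -49.357038
y = (152.090·-2914.462145 − -10987.596253·1.318) / 16768.879264 = -25.569920
|P − Q| = √((-49.357038 − 20.880)² + (-25.569920 − -8.785)²) = 72.214784

72.215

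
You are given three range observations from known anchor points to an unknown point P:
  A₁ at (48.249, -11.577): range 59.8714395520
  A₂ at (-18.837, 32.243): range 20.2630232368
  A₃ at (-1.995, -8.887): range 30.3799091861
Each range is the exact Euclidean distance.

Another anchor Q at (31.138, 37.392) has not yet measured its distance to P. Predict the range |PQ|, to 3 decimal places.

eq1: (x − 48.249)² + (y + 11.577)² = 59.8714395520²
eq2: (x + 18.837)² + (y − 32.243)² = 20.2630232368²
eq3: (x + 1.995)² + (y + 8.887)² = 30.3799091861²
eq1−eq3, eq1−eq2 (x²,y² cancel):
  -100.488·x + 5.380·y = 282.616256
  -134.172·x + 87.640·y = 2106.449851
det = -100.488·87.640 − 5.380·-134.172 = -8084.922960
x = (282.616256·87.640 − 5.380·2106.449851) / -8084.922960 = -1.661833
y = (-100.488·2106.449851 − 282.616256·-134.172) / -8084.922960 = 21.491082
|P − Q| = √((-1.661833 − 31.138)² + (21.491082 − 37.392)²) = 36.450901

36.451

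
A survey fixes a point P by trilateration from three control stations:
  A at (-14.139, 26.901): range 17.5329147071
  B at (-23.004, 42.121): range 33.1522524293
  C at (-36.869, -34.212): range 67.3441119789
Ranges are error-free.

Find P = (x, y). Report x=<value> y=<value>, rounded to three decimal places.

eq1: (x + 14.139)² + (y − 26.901)² = 17.5329147071²
eq2: (x + 23.004)² + (y − 42.121)² = 33.1522524293²
eq3: (x + 36.869)² + (y + 34.212)² = 67.3441119789²
eq3−eq1, eq3−eq2 (x²,y² cancel):
  45.460·x + 122.226·y = 2621.617337
  27.730·x + 152.666·y = 3209.736129
det = 45.460·152.666 − 122.226·27.730 = 3550.869380
x = (2621.617337·152.666 − 122.226·3209.736129) / 3550.869380 = 2.230052
y = (45.460·3209.736129 − 2621.617337·27.730) / 3550.869380 = 20.619501

x=2.230 y=20.620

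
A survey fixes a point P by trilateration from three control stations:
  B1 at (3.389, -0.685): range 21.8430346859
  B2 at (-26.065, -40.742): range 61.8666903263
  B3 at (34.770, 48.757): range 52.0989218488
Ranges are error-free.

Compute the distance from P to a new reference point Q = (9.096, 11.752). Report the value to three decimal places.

eq1: (x − 3.389)² + (y + 0.685)² = 21.8430346859²
eq2: (x + 26.065)² + (y + 40.742)² = 61.8666903263²
eq3: (x − 34.770)² + (y − 48.757)² = 52.0989218488²
eq3−eq1, eq3−eq2 (x²,y² cancel):
  -62.762·x − 98.884·y = -1337.063909
  -121.670·x − 178.998·y = -2360.092874
det = -62.762·-178.998 − -98.884·-121.670 = -796.943804
x = (-1337.063909·-178.998 − -98.884·-2360.092874) / -796.943804 = -7.473980
y = (-62.762·-2360.092874 − -1337.063909·-121.670) / -796.943804 = 18.265299
|P − Q| = √((-7.473980 − 9.096)² + (18.265299 − 11.752)²) = 17.804137

17.804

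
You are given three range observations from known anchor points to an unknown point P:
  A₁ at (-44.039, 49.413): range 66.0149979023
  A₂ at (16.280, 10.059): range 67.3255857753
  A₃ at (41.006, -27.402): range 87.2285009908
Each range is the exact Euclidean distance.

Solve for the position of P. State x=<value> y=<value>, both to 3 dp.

x=-45.549 y=-16.585

eq1: (x + 44.039)² + (y − 49.413)² = 66.0149979023²
eq2: (x − 16.280)² + (y − 10.059)² = 67.3255857753²
eq3: (x − 41.006)² + (y + 27.402)² = 87.2285009908²
eq3−eq1, eq3−eq2 (x²,y² cancel):
  -170.090·x + 153.630·y = 5199.547887
  -49.452·x + 74.922·y = 1009.937126
det = -170.090·74.922 − 153.630·-49.452 = -5146.172220
x = (5199.547887·74.922 − 153.630·1009.937126) / -5146.172220 = -45.549172
y = (-170.090·1009.937126 − 5199.547887·-49.452) / -5146.172220 = -16.584722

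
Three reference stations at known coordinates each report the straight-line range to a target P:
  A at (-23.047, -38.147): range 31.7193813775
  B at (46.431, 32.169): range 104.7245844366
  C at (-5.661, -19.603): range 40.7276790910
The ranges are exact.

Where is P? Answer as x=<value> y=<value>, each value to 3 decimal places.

eq1: (x + 23.047)² + (y + 38.147)² = 31.7193813775²
eq2: (x − 46.431)² + (y − 32.169)² = 104.7245844366²
eq3: (x + 5.661)² + (y + 19.603)² = 40.7276790910²
eq1−eq3, eq1−eq2 (x²,y² cancel):
  34.772·x + 37.088·y = -2222.657977
  138.956·x + 140.632·y = -8756.794926
det = 34.772·140.632 − 37.088·138.956 = -263.544224
x = (-2222.657977·140.632 − 37.088·-8756.794926) / -263.544224 = -46.273727
y = (34.772·-8756.794926 − -2222.657977·138.956) / -263.544224 = -16.545188

x=-46.274 y=-16.545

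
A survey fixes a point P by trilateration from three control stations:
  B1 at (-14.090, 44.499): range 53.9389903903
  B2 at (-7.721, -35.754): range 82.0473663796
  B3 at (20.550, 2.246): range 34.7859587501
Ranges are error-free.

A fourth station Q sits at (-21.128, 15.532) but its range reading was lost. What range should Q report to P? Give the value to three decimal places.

eq1: (x + 14.090)² + (y − 44.499)² = 53.9389903903²
eq2: (x + 7.721)² + (y + 35.754)² = 82.0473663796²
eq3: (x − 20.550)² + (y − 2.246)² = 34.7859587501²
eq2−eq1, eq2−eq3 (x²,y² cancel):
  -12.738·x + 160.506·y = 4663.082389
  56.542·x + 76.000·y = 4611.092063
det = -12.738·76.000 − 160.506·56.542 = -10043.418252
x = (4663.082389·76.000 − 160.506·4611.092063) / -10043.418252 = 38.404622
y = (-12.738·4611.092063 − 4663.082389·56.542) / -10043.418252 = 32.100236
|P − Q| = √((38.404622 − -21.128)² + (32.100236 − 15.532)²) = 61.795142

61.795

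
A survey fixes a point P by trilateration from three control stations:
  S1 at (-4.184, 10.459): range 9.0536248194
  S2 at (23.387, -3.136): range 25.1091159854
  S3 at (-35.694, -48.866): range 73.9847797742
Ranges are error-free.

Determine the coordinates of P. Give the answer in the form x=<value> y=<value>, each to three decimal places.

x=4.410 y=13.306

eq1: (x + 4.184)² + (y − 10.459)² = 9.0536248194²
eq2: (x − 23.387)² + (y + 3.136)² = 25.1091159854²
eq3: (x + 35.694)² + (y + 48.866)² = 73.9847797742²
eq1−eq2, eq1−eq3 (x²,y² cancel):
  55.142·x − 27.190·y = -118.609855
  -63.020·x − 118.650·y = -1856.728461
det = 55.142·-118.650 − -27.190·-63.020 = -8256.112100
x = (-118.609855·-118.650 − -27.190·-1856.728461) / -8256.112100 = 4.410234
y = (55.142·-1856.728461 − -118.609855·-63.020) / -8256.112100 = 13.306325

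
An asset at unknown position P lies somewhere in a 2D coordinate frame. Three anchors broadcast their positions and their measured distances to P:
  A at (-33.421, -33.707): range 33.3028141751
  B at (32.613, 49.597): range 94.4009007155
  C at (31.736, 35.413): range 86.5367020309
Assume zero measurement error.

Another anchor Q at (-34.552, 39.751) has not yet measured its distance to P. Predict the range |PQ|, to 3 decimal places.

44.063

eq1: (x + 33.421)² + (y + 33.707)² = 33.3028141751²
eq2: (x − 32.613)² + (y − 49.597)² = 94.4009007155²
eq3: (x − 31.736)² + (y − 35.413)² = 86.5367020309²
eq1−eq2, eq1−eq3 (x²,y² cancel):
  132.068·x + 166.608·y = -6532.107536
  130.314·x + 138.240·y = -6371.394191
det = 132.068·138.240 − 166.608·130.314 = -3454.274592
x = (-6532.107536·138.240 − 166.608·-6371.394191) / -3454.274592 = -45.892906
y = (132.068·-6371.394191 − -6532.107536·130.314) / -3454.274592 = -2.827735
|P − Q| = √((-45.892906 − -34.552)² + (-2.827735 − 39.751)²) = 44.063191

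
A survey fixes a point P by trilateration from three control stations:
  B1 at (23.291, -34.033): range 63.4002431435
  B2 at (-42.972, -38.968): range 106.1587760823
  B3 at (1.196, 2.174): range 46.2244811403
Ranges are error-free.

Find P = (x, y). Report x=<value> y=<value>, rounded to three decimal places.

eq1: (x − 23.291)² + (y + 34.033)² = 63.4002431435²
eq2: (x + 42.972)² + (y + 38.968)² = 106.1587760823²
eq3: (x − 1.196)² + (y − 2.174)² = 46.2244811403²
eq2−eq1, eq2−eq3 (x²,y² cancel):
  132.526·x + 9.870·y = 5585.712871
  88.336·x + 82.284·y = 5774.041967
det = 132.526·82.284 − 9.870·88.336 = 10032.893064
x = (5585.712871·82.284 − 9.870·5774.041967) / 10032.893064 = 40.130499
y = (132.526·5774.041967 − 5585.712871·88.336) / 10032.893064 = 27.090008

x=40.130 y=27.090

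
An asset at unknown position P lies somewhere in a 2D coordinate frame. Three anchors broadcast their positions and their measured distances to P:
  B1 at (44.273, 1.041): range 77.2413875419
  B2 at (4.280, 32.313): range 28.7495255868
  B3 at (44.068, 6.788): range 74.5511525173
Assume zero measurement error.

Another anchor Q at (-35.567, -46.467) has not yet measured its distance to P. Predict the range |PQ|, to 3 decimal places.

eq1: (x − 44.273)² + (y − 1.041)² = 77.2413875419²
eq2: (x − 4.280)² + (y − 32.313)² = 28.7495255868²
eq3: (x − 44.068)² + (y − 6.788)² = 74.5511525173²
eq2−eq1, eq2−eq3 (x²,y² cancel):
  79.986·x − 62.544·y = -4240.962887
  79.576·x − 51.050·y = -3805.721921
det = 79.986·-51.050 − -62.544·79.576 = 893.716044
x = (-4240.962887·-51.050 − -62.544·-3805.721921) / 893.716044 = -24.083619
y = (79.986·-3805.721921 − -4240.962887·79.576) / 893.716044 = 37.007716
|P − Q| = √((-24.083619 − -35.567)² + (37.007716 − -46.467)²) = 84.260882

84.261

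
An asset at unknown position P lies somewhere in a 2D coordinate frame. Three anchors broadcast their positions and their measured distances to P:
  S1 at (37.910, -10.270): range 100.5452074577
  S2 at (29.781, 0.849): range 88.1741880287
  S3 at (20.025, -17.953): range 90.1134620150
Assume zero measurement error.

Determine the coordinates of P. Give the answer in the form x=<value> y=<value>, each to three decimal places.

x=-49.574 y=39.287

eq1: (x − 37.910)² + (y + 10.270)² = 100.5452074577²
eq2: (x − 29.781)² + (y − 0.849)² = 88.1741880287²
eq3: (x − 20.025)² + (y + 17.953)² = 90.1134620150²
eq3−eq1, eq3−eq2 (x²,y² cancel):
  35.770·x + 15.366·y = -1169.572540
  19.512·x + 37.604·y = 510.066530
det = 35.770·37.604 − 15.366·19.512 = 1045.273688
x = (-1169.572540·37.604 − 15.366·510.066530) / 1045.273688 = -49.573895
y = (35.770·510.066530 − -1169.572540·19.512) / 1045.273688 = 39.287107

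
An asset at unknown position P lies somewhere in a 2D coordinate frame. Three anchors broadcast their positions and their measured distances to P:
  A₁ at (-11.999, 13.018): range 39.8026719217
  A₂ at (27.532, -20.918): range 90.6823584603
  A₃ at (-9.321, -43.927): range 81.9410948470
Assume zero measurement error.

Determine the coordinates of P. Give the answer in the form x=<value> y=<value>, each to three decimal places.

eq1: (x + 11.999)² + (y − 13.018)² = 39.8026719217²
eq2: (x − 27.532)² + (y + 20.918)² = 90.6823584603²
eq3: (x + 9.321)² + (y + 43.927)² = 81.9410948470²
eq1−eq3, eq1−eq2 (x²,y² cancel):
  5.356·x − 113.890·y = -3427.072288
  79.062·x − 67.872·y = -5756.908021
det = 5.356·-67.872 − -113.890·79.062 = 8640.848748
x = (-3427.072288·-67.872 − -113.890·-5756.908021) / 8640.848748 = -48.959543
y = (5.356·-5756.908021 − -3427.072288·79.062) / 8640.848748 = 27.788612

x=-48.960 y=27.789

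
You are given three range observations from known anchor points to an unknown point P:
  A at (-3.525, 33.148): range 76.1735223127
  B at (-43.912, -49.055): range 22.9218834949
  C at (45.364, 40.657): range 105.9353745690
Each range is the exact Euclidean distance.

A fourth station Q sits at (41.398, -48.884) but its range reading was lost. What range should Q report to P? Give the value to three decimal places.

eq1: (x + 3.525)² + (y − 33.148)² = 76.1735223127²
eq2: (x + 43.912)² + (y + 49.055)² = 22.9218834949²
eq3: (x − 45.364)² + (y − 40.657)² = 105.9353745690²
eq3−eq2, eq3−eq1 (x²,y² cancel):
  -178.552·x − 179.424·y = 11320.663466
  -97.778·x − 15.018·y = 2820.229468
det = -178.552·-15.018 − -179.424·-97.778 = -14862.225936
x = (11320.663466·-15.018 − -179.424·2820.229468) / -14862.225936 = -22.607860
y = (-178.552·2820.229468 − 11320.663466·-97.778) / -14862.225936 = -40.596491
|P − Q| = √((-22.607860 − 41.398)² + (-40.596491 − -48.884)²) = 64.540165

64.540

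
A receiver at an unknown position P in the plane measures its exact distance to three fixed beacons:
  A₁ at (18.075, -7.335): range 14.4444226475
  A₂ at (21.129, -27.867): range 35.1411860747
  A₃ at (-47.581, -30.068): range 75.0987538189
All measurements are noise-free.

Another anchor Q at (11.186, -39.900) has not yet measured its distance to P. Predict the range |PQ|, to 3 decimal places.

47.449

eq1: (x − 18.075)² + (y + 7.335)² = 14.4444226475²
eq2: (x − 21.129)² + (y + 27.867)² = 35.1411860747²
eq3: (x + 47.581)² + (y + 30.068)² = 75.0987538189²
eq1−eq3, eq1−eq2 (x²,y² cancel):
  -131.312·x − 45.466·y = -2643.653145
  6.108·x − 41.064·y = -183.765133
det = -131.312·-41.064 − -45.466·6.108 = 5669.902296
x = (-2643.653145·-41.064 − -45.466·-183.765133) / 5669.902296 = 17.672951
y = (-131.312·-183.765133 − -2643.653145·6.108) / 5669.902296 = 7.103826
|P − Q| = √((17.672951 − 11.186)² + (7.103826 − -39.900)²) = 47.449344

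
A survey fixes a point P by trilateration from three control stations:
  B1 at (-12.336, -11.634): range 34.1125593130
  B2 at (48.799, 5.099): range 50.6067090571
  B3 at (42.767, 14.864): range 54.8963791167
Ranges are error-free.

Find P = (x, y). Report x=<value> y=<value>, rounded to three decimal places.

x=14.764 y=-32.353

eq1: (x + 12.336)² + (y + 11.634)² = 34.1125593130²
eq2: (x − 48.799)² + (y − 5.099)² = 50.6067090571²
eq3: (x − 42.767)² + (y − 14.864)² = 54.8963791167²
eq1−eq3, eq1−eq2 (x²,y² cancel):
  110.206·x + 52.996·y = -87.517804
  122.270·x + 33.466·y = 722.443051
det = 110.206·33.466 − 52.996·122.270 = -2791.666924
x = (-87.517804·33.466 − 52.996·722.443051) / -2791.666924 = 14.763747
y = (110.206·722.443051 − -87.517804·122.270) / -2791.666924 = -32.352843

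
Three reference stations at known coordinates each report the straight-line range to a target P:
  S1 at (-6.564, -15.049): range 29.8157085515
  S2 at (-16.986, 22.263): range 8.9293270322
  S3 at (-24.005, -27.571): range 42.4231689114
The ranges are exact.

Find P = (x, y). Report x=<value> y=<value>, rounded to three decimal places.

eq1: (x + 6.564)² + (y + 15.049)² = 29.8157085515²
eq2: (x + 16.986)² + (y − 22.263)² = 8.9293270322²
eq3: (x + 24.005)² + (y + 27.571)² = 42.4231689114²
eq1−eq2, eq1−eq3 (x²,y² cancel):
  -20.844·x + 74.624·y = 1323.850463
  -34.882·x − 25.044·y = 156.092785
det = -20.844·-25.044 − 74.624·-34.882 = 3125.051504
x = (1323.850463·-25.044 − 74.624·156.092785) / 3125.051504 = -14.336653
y = (-20.844·156.092785 − 1323.850463·-34.882) / 3125.051504 = 13.735759

x=-14.337 y=13.736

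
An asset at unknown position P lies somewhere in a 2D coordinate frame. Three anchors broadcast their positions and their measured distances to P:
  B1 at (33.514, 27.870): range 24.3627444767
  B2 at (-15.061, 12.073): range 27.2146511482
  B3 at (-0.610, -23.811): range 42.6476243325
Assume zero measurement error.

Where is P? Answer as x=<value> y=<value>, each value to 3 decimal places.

eq1: (x − 33.514)² + (y − 27.870)² = 24.3627444767²
eq2: (x + 15.061)² + (y − 12.073)² = 27.2146511482²
eq3: (x + 0.610)² + (y + 23.811)² = 42.6476243325²
eq1−eq3, eq1−eq2 (x²,y² cancel):
  -68.248·x − 103.362·y = -2557.865818
  -97.150·x − 31.594·y = -1674.427965
det = -68.248·-31.594 − -103.362·-97.150 = -7885.390988
x = (-2557.865818·-31.594 − -103.362·-1674.427965) / -7885.390988 = 11.699992
y = (-68.248·-1674.427965 − -2557.865818·-97.150) / -7885.390988 = 17.021389

x=11.700 y=17.021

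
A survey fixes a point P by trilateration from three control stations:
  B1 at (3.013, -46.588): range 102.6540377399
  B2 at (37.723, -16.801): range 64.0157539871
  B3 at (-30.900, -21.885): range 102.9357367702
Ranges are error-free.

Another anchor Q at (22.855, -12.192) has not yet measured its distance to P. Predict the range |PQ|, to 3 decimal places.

eq1: (x − 3.013)² + (y + 46.588)² = 102.6540377399²
eq2: (x − 37.723)² + (y + 16.801)² = 64.0157539871²
eq3: (x + 30.900)² + (y + 21.885)² = 102.9357367702²
eq2−eq3, eq2−eq1 (x²,y² cancel):
  -137.246·x − 10.168·y = -6769.284251
  -69.420·x − 59.574·y = -5965.613123
det = -137.246·-59.574 − -10.168·-69.420 = 7470.430644
x = (-6769.284251·-59.574 − -10.168·-5965.613123) / 7470.430644 = 45.862816
y = (-137.246·-5965.613123 − -6769.284251·-69.420) / 7470.430644 = 46.695143
|P − Q| = √((45.862816 − 22.855)² + (46.695143 − -12.192)²) = 63.222268

63.222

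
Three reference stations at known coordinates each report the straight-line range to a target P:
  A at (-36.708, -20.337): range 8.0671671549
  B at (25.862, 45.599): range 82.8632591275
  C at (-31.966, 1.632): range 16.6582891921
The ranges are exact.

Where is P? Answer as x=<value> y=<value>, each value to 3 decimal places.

eq1: (x + 36.708)² + (y + 20.337)² = 8.0671671549²
eq2: (x − 25.862)² + (y − 45.599)² = 82.8632591275²
eq3: (x + 31.966)² + (y − 1.632)² = 16.6582891921²
eq2−eq3, eq2−eq1 (x²,y² cancel):
  -115.656·x − 87.934·y = 4865.197849
  -125.140·x − 131.872·y = 5814.199515
det = -115.656·-131.872 − -87.934·-125.140 = 4247.727272
x = (4865.197849·-131.872 − -87.934·5814.199515) / 4247.727272 = -30.679359
y = (-115.656·5814.199515 − 4865.197849·-125.140) / 4247.727272 = -14.976527

x=-30.679 y=-14.977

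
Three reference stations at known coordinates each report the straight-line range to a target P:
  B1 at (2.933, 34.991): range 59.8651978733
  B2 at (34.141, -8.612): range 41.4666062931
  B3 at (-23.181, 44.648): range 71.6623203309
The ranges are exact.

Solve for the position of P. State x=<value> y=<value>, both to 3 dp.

eq1: (x − 2.933)² + (y − 34.991)² = 59.8651978733²
eq2: (x − 34.141)² + (y + 8.612)² = 41.4666062931²
eq3: (x + 23.181)² + (y − 44.648)² = 71.6623203309²
eq2−eq3, eq2−eq1 (x²,y² cancel):
  -114.644·x + 106.520·y = -2124.980478
  -62.416·x + 87.206·y = -1871.164334
det = -114.644·87.206 − 106.520·-62.416 = -3349.092344
x = (-2124.980478·87.206 − 106.520·-1871.164334) / -3349.092344 = -4.181843
y = (-114.644·-1871.164334 − -2124.980478·-62.416) / -3349.092344 = -24.449903

x=-4.182 y=-24.450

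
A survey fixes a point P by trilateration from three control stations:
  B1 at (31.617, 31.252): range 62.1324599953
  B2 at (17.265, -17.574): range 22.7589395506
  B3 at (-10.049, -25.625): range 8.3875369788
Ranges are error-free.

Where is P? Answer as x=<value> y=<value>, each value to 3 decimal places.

eq1: (x − 31.617)² + (y − 31.252)² = 62.1324599953²
eq2: (x − 17.265)² + (y + 17.574)² = 22.7589395506²
eq3: (x + 10.049)² + (y + 25.625)² = 8.3875369788²
eq1−eq3, eq1−eq2 (x²,y² cancel):
  -83.332·x − 113.754·y = 2571.392641
  -28.704·x − 97.652·y = 1973.076764
det = -83.332·-97.652 − -113.754·-28.704 = 4872.341648
x = (2571.392641·-97.652 − -113.754·1973.076764) / 4872.341648 = -5.470934
y = (-83.332·1973.076764 − 2571.392641·-28.704) / 4872.341648 = -18.597049

x=-5.471 y=-18.597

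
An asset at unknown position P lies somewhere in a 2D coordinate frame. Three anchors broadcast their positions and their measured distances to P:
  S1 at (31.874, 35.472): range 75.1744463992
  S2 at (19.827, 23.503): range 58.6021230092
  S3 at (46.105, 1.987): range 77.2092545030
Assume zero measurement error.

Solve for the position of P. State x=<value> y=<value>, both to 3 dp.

x=-30.664 y=-6.243

eq1: (x − 31.874)² + (y − 35.472)² = 75.1744463992²
eq2: (x − 19.827)² + (y − 23.503)² = 58.6021230092²
eq3: (x − 46.105)² + (y − 1.987)² = 77.2092545030²
eq1−eq2, eq1−eq3 (x²,y² cancel):
  -24.094·x − 23.938·y = 888.274848
  28.462·x − 66.970·y = -454.667055
det = -24.094·-66.970 − -23.938·28.462 = 2294.898536
x = (888.274848·-66.970 − -23.938·-454.667055) / 2294.898536 = -30.664356
y = (-24.094·-454.667055 − 888.274848·28.462) / 2294.898536 = -6.243122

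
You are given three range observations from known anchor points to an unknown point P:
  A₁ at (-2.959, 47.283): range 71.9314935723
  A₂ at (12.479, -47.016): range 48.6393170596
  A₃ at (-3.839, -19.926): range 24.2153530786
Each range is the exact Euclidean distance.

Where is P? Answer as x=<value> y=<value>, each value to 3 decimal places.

x=-28.054 y=-20.129

eq1: (x + 2.959)² + (y − 47.283)² = 71.9314935723²
eq2: (x − 12.479)² + (y + 47.016)² = 48.6393170596²
eq3: (x + 3.839)² + (y + 19.926)² = 24.2153530786²
eq1−eq2, eq1−eq3 (x²,y² cancel):
  30.876·x − 188.598·y = 2930.148531
  -1.760·x − 134.418·y = 2755.102070
det = 30.876·-134.418 − -188.598·-1.760 = -4482.222648
x = (2930.148531·-134.418 − -188.598·2755.102070) / -4482.222648 = -28.053500
y = (30.876·2755.102070 − 2930.148531·-1.760) / -4482.222648 = -20.129208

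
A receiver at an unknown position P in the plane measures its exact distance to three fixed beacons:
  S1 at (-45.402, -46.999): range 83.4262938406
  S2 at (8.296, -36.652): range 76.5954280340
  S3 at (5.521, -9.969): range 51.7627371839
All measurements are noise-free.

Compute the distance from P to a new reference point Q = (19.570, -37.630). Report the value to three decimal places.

eq1: (x + 45.402)² + (y + 46.999)² = 83.4262938406²
eq2: (x − 8.296)² + (y + 36.652)² = 76.5954280340²
eq3: (x − 5.521)² + (y + 9.969)² = 51.7627371839²
eq1−eq2, eq1−eq3 (x²,y² cancel):
  107.396·x + 20.694·y = -1764.967977
  101.846·x + 74.060·y = 140.180340
det = 107.396·74.060 − 20.694·101.846 = 5846.146636
x = (-1764.967977·74.060 − 20.694·140.180340) / 5846.146636 = -22.855126
y = (107.396·140.180340 − -1764.967977·101.846) / 5846.146636 = 33.322759
|P − Q| = √((-22.855126 − 19.570)² + (33.322759 − -37.630)²) = 82.669132

82.669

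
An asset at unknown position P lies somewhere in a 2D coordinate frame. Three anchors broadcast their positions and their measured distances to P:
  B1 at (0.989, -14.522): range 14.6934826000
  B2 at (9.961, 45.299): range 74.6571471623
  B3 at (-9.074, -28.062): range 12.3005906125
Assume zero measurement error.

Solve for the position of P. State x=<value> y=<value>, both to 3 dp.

eq1: (x − 0.989)² + (y + 14.522)² = 14.6934826000²
eq2: (x − 9.961)² + (y − 45.299)² = 74.6571471623²
eq3: (x + 9.074)² + (y + 28.062)² = 12.3005906125²
eq3−eq2, eq3−eq1 (x²,y² cancel):
  38.070·x + 146.722·y = -4140.977491
  20.126·x + 27.080·y = -722.540617
det = 38.070·27.080 − 146.722·20.126 = -1921.991372
x = (-4140.977491·27.080 − 146.722·-722.540617) / -1921.991372 = 3.186833
y = (38.070·-722.540617 − -4140.977491·20.126) / -1921.991372 = -29.050178

x=3.187 y=-29.050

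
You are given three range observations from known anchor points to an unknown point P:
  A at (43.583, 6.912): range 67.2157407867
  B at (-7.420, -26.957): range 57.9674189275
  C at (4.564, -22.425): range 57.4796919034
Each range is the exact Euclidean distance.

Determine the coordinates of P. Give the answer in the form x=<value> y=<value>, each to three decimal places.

x=-19.650 y=29.706

eq1: (x − 43.583)² + (y − 6.912)² = 67.2157407867²
eq2: (x + 7.420)² + (y + 26.957)² = 57.9674189275²
eq3: (x − 4.564)² + (y + 22.425)² = 57.4796919034²
eq1−eq2, eq1−eq3 (x²,y² cancel):
  -102.006·x − 67.738·y = -7.783232
  -78.038·x − 58.674·y = -209.502084
det = -102.006·-58.674 − -67.738·-78.038 = 698.962000
x = (-7.783232·-58.674 − -67.738·-209.502084) / 698.962000 = -19.649965
y = (-102.006·-209.502084 − -7.783232·-78.038) / 698.962000 = 29.705594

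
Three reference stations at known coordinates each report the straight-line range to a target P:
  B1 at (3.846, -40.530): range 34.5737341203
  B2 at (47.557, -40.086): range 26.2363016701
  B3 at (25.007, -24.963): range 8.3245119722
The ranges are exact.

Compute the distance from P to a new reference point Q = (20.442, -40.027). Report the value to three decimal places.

eq1: (x − 3.846)² + (y + 40.530)² = 34.5737341203²
eq2: (x − 47.557)² + (y + 40.086)² = 26.2363016701²
eq3: (x − 25.007)² + (y + 24.963)² = 8.3245119722²
eq2−eq3, eq2−eq1 (x²,y² cancel):
  -45.100·x + 30.246·y = -2001.008201
  -87.422·x − 0.888·y = -2718.082595
det = -45.100·-0.888 − 30.246·-87.422 = 2684.214612
x = (-2001.008201·-0.888 − 30.246·-2718.082595) / 2684.214612 = 31.289607
y = (-45.100·-2718.082595 − -2001.008201·-87.422) / 2684.214612 = -19.501650
|P − Q| = √((31.289607 − 20.442)² + (-19.501650 − -40.027)²) = 23.215525

23.216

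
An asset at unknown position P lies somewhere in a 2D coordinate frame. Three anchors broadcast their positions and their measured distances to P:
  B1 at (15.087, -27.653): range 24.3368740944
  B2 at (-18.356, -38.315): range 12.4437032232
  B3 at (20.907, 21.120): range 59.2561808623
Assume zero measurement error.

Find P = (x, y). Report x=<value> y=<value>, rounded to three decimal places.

x=-9.141 y=-29.953

eq1: (x − 15.087)² + (y + 27.653)² = 24.3368740944²
eq2: (x + 18.356)² + (y + 38.315)² = 12.4437032232²
eq3: (x − 20.907)² + (y − 21.120)² = 59.2561808623²
eq1−eq2, eq1−eq3 (x²,y² cancel):
  -66.886·x − 21.324·y = 1250.113674
  11.640·x + 97.546·y = -3028.160459
det = -66.886·97.546 − -21.324·11.640 = -6276.250396
x = (1250.113674·97.546 − -21.324·-3028.160459) / -6276.250396 = -9.140982
y = (-66.886·-3028.160459 − 1250.113674·11.640) / -6276.250396 = -29.952632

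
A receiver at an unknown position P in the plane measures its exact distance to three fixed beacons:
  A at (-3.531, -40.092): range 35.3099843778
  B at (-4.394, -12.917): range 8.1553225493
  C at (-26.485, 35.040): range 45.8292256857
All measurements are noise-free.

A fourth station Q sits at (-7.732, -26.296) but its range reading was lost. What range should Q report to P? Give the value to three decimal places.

21.869

eq1: (x + 3.531)² + (y + 40.092)² = 35.3099843778²
eq2: (x + 4.394)² + (y + 12.917)² = 8.1553225493²
eq3: (x + 26.485)² + (y − 35.040)² = 45.8292256857²
eq3−eq2, eq3−eq1 (x²,y² cancel):
  44.182·x − 95.914·y = 290.707941
  45.908·x − 150.264·y = 544.102530
det = 44.182·-150.264 − -95.914·45.908 = -2235.744136
x = (290.707941·-150.264 − -95.914·544.102530) / -2235.744136 = -3.803705
y = (44.182·544.102530 − 290.707941·45.908) / -2235.744136 = -4.783069
|P − Q| = √((-3.803705 − -7.732)² + (-4.783069 − -26.296)²) = 21.868647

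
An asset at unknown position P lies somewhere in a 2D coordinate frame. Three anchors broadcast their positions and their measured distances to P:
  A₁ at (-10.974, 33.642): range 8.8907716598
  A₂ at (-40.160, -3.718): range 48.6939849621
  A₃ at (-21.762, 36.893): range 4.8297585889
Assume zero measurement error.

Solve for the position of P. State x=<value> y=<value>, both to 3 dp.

eq1: (x + 10.974)² + (y − 33.642)² = 8.8907716598²
eq2: (x + 40.160)² + (y + 3.718)² = 48.6939849621²
eq3: (x + 21.762)² + (y − 36.893)² = 4.8297585889²
eq2−eq3, eq2−eq1 (x²,y² cancel):
  36.796·x + 81.222·y = 2555.806572
  58.372·x + 74.720·y = 1917.622067
det = 36.796·74.720 − 81.222·58.372 = -1991.693464
x = (2555.806572·74.720 − 81.222·1917.622067) / -1991.693464 = -17.681821
y = (36.796·1917.622067 − 2555.806572·58.372) / -1991.693464 = 39.477320

x=-17.682 y=39.477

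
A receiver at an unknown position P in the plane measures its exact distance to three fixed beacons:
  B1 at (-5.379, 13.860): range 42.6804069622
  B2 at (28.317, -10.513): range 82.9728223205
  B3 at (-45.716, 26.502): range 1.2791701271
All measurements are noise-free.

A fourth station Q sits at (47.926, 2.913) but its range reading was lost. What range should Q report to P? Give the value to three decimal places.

eq1: (x + 5.379)² + (y − 13.860)² = 42.6804069622²
eq2: (x − 28.317)² + (y + 10.513)² = 82.9728223205²
eq3: (x + 45.716)² + (y − 26.502)² = 1.2791701271²
eq2−eq3, eq2−eq1 (x²,y² cancel):
  -148.066·x + 74.030·y = 8762.785970
  -67.392·x + 48.746·y = 4371.529688
det = -148.066·48.746 − 74.030·-67.392 = -2228.595476
x = (8762.785970·48.746 − 74.030·4371.529688) / -2228.595476 = -46.453662
y = (-148.066·4371.529688 − 8762.785970·-67.392) / -2228.595476 = 25.456950
|P − Q| = √((-46.453662 − 47.926)² + (25.456950 − 2.913)²) = 97.034789

97.035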